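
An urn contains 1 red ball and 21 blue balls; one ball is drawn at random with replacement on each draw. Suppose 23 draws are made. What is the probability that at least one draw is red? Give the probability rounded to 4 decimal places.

P(at least one) = 1 − P(none) = 1 − (1 − 0.045455)^23
= 1 − 0.343022 = 0.656978

0.6570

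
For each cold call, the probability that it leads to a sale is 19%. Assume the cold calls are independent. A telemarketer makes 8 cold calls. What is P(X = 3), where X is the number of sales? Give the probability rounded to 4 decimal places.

X ~ Binomial(n=8, p=0.19).
P(X=3) = C(8,3) · p^3 · (1−p)^5
= 56 · 0.006859 · 0.34868 = 0.133929

0.1339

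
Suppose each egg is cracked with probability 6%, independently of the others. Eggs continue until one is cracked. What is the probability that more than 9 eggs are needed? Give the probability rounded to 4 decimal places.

Y = number of eggs to the first success; geometric, p = 0.06.
P(Y > 9) = P(first 9 all fail) = (1−p)^9 = 0.572995

0.5730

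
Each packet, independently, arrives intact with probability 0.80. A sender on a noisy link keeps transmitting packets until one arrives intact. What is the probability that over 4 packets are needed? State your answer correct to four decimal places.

Y = number of packets to the first success; geometric, p = 0.80.
P(Y > 4) = P(first 4 all fail) = (1−p)^4 = 0.001600

0.0016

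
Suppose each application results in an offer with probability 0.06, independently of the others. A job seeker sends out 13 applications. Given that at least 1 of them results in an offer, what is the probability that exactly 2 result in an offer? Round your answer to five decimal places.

0.25726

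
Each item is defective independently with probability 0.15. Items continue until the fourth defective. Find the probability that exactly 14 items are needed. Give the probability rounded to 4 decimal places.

0.0285

Y = trial on which the fourth success occurs; negative binomial, r=4, p=0.15.
P(Y=14) = C(13,3) · p^4 · (1−p)^10
= 286 · 0.00050625 · 0.19687 = 0.028505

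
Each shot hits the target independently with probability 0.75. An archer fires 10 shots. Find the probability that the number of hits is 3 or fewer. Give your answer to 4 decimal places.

0.0035

X ~ Binomial(10, 0.75); P(X ≤ 3) = Σ C(10,k) p^k (1−p)^(10−k) over k:
  k=0: C(10,0)·0.75^0·0.25^10 = 0.000001
  k=1: C(10,1)·0.75^1·0.25^9 = 0.000029
  k=2: C(10,2)·0.75^2·0.25^8 = 0.000386
  k=3: C(10,3)·0.75^3·0.25^7 = 0.003090
Total = 0.003506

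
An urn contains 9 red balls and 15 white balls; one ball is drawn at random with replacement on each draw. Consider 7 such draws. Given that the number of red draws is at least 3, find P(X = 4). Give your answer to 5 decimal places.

0.32208

X ~ Binomial(7, 0.375). Want P(X=4 | X≥3) = P(X=4) / P(X≥3).
P(X=4) = C(7,4)·0.375^4·0.625^3 = 0.1689792
P(X≥3) = 1 − 0.0372529 − 0.1564622 − 0.2816319 = 0.5246530
Ratio = 0.1689792 / 0.5246530 = 0.3220780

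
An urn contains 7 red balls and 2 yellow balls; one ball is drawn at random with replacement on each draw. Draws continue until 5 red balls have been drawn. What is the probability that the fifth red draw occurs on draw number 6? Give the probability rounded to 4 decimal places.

0.3163

Y = trial on which the fifth success occurs; negative binomial, r=5, p=0.777778.
P(Y=6) = C(5,4) · p^5 · (1−p)^1
= 5 · 0.28463 · 0.22222 = 0.316253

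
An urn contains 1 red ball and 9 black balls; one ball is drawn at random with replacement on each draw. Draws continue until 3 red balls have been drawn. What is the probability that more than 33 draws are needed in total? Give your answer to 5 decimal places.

Needing more than 33 draws ⇔ fewer than 3 successes in the first 33. With X ~ Binomial(33, 0.10), P(Y > 33) = P(X ≤ 2).
  k=0: C(33,0)·0.10^0·0.90^33 = 0.0309032
  k=1: C(33,1)·0.10^1·0.90^32 = 0.1133116
  k=2: C(33,2)·0.10^2·0.90^31 = 0.2014428
P(X ≤ 2) = 0.3456575

0.34566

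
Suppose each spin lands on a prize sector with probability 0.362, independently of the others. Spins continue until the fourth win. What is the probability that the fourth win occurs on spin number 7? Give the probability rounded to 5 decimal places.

0.08919

Y = trial on which the fourth success occurs; negative binomial, r=4, p=0.362.
P(Y=7) = C(6,3) · p^4 · (1−p)^3
= 20 · 0.017173 · 0.25969 = 0.0891921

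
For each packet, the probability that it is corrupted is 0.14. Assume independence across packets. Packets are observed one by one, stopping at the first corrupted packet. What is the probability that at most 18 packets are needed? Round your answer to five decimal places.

Y = number of packets to the first success; geometric, p = 0.14.
P(Y ≤ 18) = 1 − (1−p)^18 = 1 − 0.0662174 = 0.9337826

0.93378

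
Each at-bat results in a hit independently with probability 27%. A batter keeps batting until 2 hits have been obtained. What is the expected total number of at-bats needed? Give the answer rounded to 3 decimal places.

7.407

Y = total at-bats until the second success; negative binomial with r=2, p=0.27.
E[Y] = r / p = 2 / 0.27 = 7.40741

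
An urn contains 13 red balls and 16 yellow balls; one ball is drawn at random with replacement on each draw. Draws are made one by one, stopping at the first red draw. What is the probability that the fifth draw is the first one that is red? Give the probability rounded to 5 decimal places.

Geometric (trials to first success), p = 0.448276.
P(Y = 5) = (1−p)^4 · p = 0.092659 · 0.448276 = 0.0415368

0.04154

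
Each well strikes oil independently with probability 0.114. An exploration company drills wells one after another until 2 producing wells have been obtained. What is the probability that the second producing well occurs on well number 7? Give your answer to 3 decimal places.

0.043

Y = trial on which the second success occurs; negative binomial, r=2, p=0.114.
P(Y=7) = C(6,1) · p^2 · (1−p)^5
= 6 · 0.012996 · 0.54597 = 0.04257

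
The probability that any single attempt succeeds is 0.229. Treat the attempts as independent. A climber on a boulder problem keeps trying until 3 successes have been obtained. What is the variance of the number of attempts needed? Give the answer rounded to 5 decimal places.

44.10671

Y = total attempts until the third success; negative binomial with r=3, p=0.229.
Var(Y) = r(1−p)/p² = 3·0.771 / 0.229² = 44.1067104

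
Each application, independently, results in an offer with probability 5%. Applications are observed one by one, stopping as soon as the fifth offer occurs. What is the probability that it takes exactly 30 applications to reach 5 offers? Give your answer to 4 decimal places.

0.0021

Y = trial on which the fifth success occurs; negative binomial, r=5, p=0.05.
P(Y=30) = C(29,4) · p^5 · (1−p)^25
= 23751 · 3.125e-07 · 0.27739 = 0.002059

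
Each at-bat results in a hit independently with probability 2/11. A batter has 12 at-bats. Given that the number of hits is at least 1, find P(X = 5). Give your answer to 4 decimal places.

X ~ Binomial(12, 0.181818). Want P(X=5 | X≥1) = P(X=5) / P(X≥1).
P(X=5) = C(12,5)·0.181818^5·0.818182^7 = 0.038624
P(X≥1) = 1 − 0.089991 = 0.910009
Ratio = 0.038624 / 0.910009 = 0.042444

0.0424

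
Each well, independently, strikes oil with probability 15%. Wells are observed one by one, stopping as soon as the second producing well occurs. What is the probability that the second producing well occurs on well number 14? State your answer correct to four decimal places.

0.0416

Y = trial on which the second success occurs; negative binomial, r=2, p=0.15.
P(Y=14) = C(13,1) · p^2 · (1−p)^12
= 13 · 0.0225 · 0.14224 = 0.041606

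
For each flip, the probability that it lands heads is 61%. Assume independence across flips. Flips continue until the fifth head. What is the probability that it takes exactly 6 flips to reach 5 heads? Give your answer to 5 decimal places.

Y = trial on which the fifth success occurs; negative binomial, r=5, p=0.61.
P(Y=6) = C(5,4) · p^5 · (1−p)^1
= 5 · 0.08446 · 0.39 = 0.1646963

0.16470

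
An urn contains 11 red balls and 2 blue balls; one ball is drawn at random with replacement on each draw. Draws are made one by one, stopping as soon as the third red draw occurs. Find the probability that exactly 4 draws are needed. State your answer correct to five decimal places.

0.27961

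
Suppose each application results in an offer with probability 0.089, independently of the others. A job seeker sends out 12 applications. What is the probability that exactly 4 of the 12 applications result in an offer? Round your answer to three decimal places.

0.015

X ~ Binomial(n=12, p=0.089).
P(X=4) = C(12,4) · p^4 · (1−p)^8
= 495 · 6.2742e-05 · 0.4744 = 0.01473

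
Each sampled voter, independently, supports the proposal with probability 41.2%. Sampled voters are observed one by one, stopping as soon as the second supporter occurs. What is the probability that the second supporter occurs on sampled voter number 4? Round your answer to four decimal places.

0.1761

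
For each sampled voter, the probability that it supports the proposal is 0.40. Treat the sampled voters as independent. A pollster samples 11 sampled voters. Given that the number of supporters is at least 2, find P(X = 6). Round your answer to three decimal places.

0.152

X ~ Binomial(11, 0.40). Want P(X=6 | X≥2) = P(X=6) / P(X≥2).
P(X=6) = C(11,6)·0.40^6·0.60^5 = 0.14715
P(X≥2) = 1 − 0.00363 − 0.02661 = 0.96977
Ratio = 0.14715 / 0.96977 = 0.15174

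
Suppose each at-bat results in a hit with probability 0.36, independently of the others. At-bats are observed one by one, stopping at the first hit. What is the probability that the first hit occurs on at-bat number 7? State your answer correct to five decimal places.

Geometric (trials to first success), p = 0.36.
P(Y = 7) = (1−p)^6 · p = 0.068719 · 0.36 = 0.0247390

0.02474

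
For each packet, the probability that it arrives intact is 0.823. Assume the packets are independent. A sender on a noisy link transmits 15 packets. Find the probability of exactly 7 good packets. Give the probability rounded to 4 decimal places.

0.0016

X ~ Binomial(n=15, p=0.823).
P(X=7) = C(15,7) · p^7 · (1−p)^8
= 6435 · 0.25574 · 9.6335e-07 = 0.001585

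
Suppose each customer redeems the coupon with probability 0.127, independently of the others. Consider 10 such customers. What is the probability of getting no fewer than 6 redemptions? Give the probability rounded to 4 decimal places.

X ~ Binomial(10, 0.127); P(X ≥ 6) = Σ C(10,k) p^k (1−p)^(10−k) over k:
  k=6: C(10,6)·0.127^6·0.873^4 = 0.000512
  k=7: C(10,7)·0.127^7·0.873^3 = 0.000043
  k=8: C(10,8)·0.127^8·0.873^2 = 0.000002
  k=9: C(10,9)·0.127^9·0.873^1 = 0.000000
  k=10: C(10,10)·0.127^10·0.873^0 = 0.000000
Total = 0.000557

0.0006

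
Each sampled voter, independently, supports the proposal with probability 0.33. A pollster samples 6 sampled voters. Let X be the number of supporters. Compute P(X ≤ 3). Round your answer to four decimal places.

X ~ Binomial(6, 0.33); P(X ≤ 3) = Σ C(6,k) p^k (1−p)^(6−k) over k:
  k=0: C(6,0)·0.33^0·0.67^6 = 0.090458
  k=1: C(6,1)·0.33^1·0.67^5 = 0.267325
  k=2: C(6,2)·0.33^2·0.67^4 = 0.329169
  k=3: C(6,3)·0.33^3·0.67^3 = 0.216170
Total = 0.903122

0.9031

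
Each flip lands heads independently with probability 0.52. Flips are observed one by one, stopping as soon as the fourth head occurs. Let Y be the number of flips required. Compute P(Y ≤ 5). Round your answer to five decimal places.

Finishing within 5 flips ⇔ at least 4 successes in the first 5. With X ~ Binomial(5, 0.52), P(Y ≤ 5) = 1 − P(X ≤ 3).
  k=0: C(5,0)·0.52^0·0.48^5 = 0.0254804
  k=1: C(5,1)·0.52^1·0.48^4 = 0.1380188
  k=2: C(5,2)·0.52^2·0.48^3 = 0.2990408
  k=3: C(5,3)·0.52^3·0.48^2 = 0.3239608
1 − 0.7865008 = 0.2134992

0.21350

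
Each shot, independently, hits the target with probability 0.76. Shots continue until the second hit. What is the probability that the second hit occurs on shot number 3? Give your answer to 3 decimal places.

0.277

Y = trial on which the second success occurs; negative binomial, r=2, p=0.76.
P(Y=3) = C(2,1) · p^2 · (1−p)^1
= 2 · 0.5776 · 0.24 = 0.27725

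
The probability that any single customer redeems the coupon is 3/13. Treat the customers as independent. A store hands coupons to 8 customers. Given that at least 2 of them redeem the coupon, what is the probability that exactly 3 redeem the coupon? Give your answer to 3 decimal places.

X ~ Binomial(8, 0.230769). Want P(X=3 | X≥2) = P(X=3) / P(X≥2).
P(X=3) = C(8,3)·0.230769^3·0.769231^5 = 0.18536
P(X≥2) = 1 − 0.12259 − 0.29421 = 0.58320
Ratio = 0.18536 / 0.58320 = 0.31783

0.318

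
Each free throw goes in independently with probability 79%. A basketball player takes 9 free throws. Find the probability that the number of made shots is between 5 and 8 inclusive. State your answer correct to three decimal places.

0.856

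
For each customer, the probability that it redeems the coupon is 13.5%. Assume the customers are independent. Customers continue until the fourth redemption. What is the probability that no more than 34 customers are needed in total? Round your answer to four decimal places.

0.6916

Finishing within 34 customers ⇔ at least 4 successes in the first 34. With X ~ Binomial(34, 0.135), P(Y ≤ 34) = 1 − P(X ≤ 3).
  k=0: C(34,0)·0.135^0·0.865^34 = 0.007220
  k=1: C(34,1)·0.135^1·0.865^33 = 0.038313
  k=2: C(34,2)·0.135^2·0.865^32 = 0.098661
  k=3: C(34,3)·0.135^3·0.865^31 = 0.164245
1 − 0.308439 = 0.691561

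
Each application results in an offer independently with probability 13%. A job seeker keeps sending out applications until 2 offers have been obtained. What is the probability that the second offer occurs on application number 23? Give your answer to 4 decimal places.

0.0200

Y = trial on which the second success occurs; negative binomial, r=2, p=0.13.
P(Y=23) = C(22,1) · p^2 · (1−p)^21
= 22 · 0.0169 · 0.053691 = 0.019962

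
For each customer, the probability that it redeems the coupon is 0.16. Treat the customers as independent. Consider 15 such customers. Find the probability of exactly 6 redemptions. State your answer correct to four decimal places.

0.0175

X ~ Binomial(n=15, p=0.16).
P(X=6) = C(15,6) · p^6 · (1−p)^9
= 5005 · 1.6777e-05 · 0.20822 = 0.017484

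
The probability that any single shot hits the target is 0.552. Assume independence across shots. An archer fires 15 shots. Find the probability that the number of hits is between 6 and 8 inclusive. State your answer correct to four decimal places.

X ~ Binomial(15, 0.552); P(6 ≤ X ≤ 8) = Σ C(15,k) p^k (1−p)^(15−k) over k:
  k=6: C(15,6)·0.552^6·0.448^9 = 0.102930
  k=7: C(15,7)·0.552^7·0.448^8 = 0.163060
  k=8: C(15,8)·0.552^8·0.448^7 = 0.200913
Total = 0.466902

0.4669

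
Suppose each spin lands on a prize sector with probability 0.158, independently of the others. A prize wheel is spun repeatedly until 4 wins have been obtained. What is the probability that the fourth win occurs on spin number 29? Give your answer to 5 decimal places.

Y = trial on which the fourth success occurs; negative binomial, r=4, p=0.158.
P(Y=29) = C(28,3) · p^4 · (1−p)^25
= 3276 · 0.0006232 · 0.013577 = 0.0277188

0.02772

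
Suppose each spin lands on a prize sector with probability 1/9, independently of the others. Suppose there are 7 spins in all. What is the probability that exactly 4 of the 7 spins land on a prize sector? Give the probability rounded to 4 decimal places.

X ~ Binomial(n=7, p=0.111111).
P(X=4) = C(7,4) · p^4 · (1−p)^3
= 35 · 0.00015242 · 0.70233 = 0.003747

0.0037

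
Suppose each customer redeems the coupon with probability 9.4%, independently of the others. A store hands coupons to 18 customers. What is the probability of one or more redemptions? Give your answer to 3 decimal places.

P(at least one) = 1 − P(none) = 1 − (1 − 0.094)^18
= 1 − 0.16916 = 0.83084

0.831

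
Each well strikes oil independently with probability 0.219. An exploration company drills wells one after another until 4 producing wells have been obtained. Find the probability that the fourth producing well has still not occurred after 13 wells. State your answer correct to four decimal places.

0.6872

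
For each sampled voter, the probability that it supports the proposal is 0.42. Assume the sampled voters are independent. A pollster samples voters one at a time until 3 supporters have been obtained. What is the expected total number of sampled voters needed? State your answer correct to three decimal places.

Y = total sampled voters until the third success; negative binomial with r=3, p=0.42.
E[Y] = r / p = 3 / 0.42 = 7.14286

7.143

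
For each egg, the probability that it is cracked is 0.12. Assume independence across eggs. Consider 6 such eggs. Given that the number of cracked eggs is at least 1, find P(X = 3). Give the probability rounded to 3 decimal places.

0.044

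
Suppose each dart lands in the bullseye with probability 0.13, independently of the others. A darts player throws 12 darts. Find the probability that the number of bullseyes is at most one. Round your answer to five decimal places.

X ~ Binomial(12, 0.13); P(X ≤ 1) = Σ C(12,k) p^k (1−p)^(12−k) over k:
  k=0: C(12,0)·0.13^0·0.87^12 = 0.1880317
  k=1: C(12,1)·0.13^1·0.87^11 = 0.3371603
Total = 0.5251919

0.52519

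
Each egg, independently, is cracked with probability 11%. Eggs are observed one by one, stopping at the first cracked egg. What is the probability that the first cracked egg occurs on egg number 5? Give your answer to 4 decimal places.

0.0690

Geometric (trials to first success), p = 0.11.
P(Y = 5) = (1−p)^4 · p = 0.62742 · 0.11 = 0.069016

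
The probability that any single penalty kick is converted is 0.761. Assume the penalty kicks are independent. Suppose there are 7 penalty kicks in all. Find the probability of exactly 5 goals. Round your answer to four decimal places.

0.3062

X ~ Binomial(n=7, p=0.761).
P(X=5) = C(7,5) · p^5 · (1−p)^2
= 21 · 0.25523 · 0.057121 = 0.306153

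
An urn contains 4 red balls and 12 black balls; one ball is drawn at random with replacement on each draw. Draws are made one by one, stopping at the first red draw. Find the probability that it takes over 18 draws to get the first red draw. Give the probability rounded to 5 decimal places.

Y = number of draws to the first success; geometric, p = 0.25.
P(Y > 18) = P(first 18 all fail) = (1−p)^18 = 0.0056377

0.00564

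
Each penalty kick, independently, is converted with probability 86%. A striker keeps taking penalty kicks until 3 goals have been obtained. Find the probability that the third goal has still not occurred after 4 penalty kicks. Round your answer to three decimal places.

0.097

Needing more than 4 penalty kicks ⇔ fewer than 3 successes in the first 4. With X ~ Binomial(4, 0.86), P(Y > 4) = P(X ≤ 2).
  k=0: C(4,0)·0.86^0·0.14^4 = 0.00038
  k=1: C(4,1)·0.86^1·0.14^3 = 0.00944
  k=2: C(4,2)·0.86^2·0.14^2 = 0.08698
P(X ≤ 2) = 0.09680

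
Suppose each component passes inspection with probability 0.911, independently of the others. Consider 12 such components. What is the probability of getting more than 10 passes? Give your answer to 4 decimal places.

0.7098

X ~ Binomial(12, 0.911); P(X ≥ 11) = Σ C(12,k) p^k (1−p)^(12−k) over k:
  k=11: C(12,11)·0.911^11·0.089^1 = 0.383066
  k=12: C(12,12)·0.911^12·0.089^0 = 0.326754
Total = 0.709820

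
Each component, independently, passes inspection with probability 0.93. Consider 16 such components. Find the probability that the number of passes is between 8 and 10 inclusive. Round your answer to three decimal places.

X ~ Binomial(16, 0.93); P(8 ≤ X ≤ 10) = Σ C(16,k) p^k (1−p)^(16−k) over k:
  k=8: C(16,8)·0.93^8·0.07^8 = 0.00000
  k=9: C(16,9)·0.93^9·0.07^7 = 0.00005
  k=10: C(16,10)·0.93^10·0.07^6 = 0.00046
Total = 0.00051

0.001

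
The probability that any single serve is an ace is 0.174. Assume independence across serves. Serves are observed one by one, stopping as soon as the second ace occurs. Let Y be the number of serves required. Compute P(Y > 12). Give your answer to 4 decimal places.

0.3559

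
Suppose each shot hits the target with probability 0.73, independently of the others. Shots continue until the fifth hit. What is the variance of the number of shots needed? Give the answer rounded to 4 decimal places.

2.5333

Y = total shots until the fifth success; negative binomial with r=5, p=0.73.
Var(Y) = r(1−p)/p² = 5·0.27 / 0.73² = 2.533308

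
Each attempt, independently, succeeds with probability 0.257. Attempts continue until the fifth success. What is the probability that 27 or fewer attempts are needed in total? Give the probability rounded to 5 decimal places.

Finishing within 27 attempts ⇔ at least 5 successes in the first 27. With X ~ Binomial(27, 0.257), P(Y ≤ 27) = 1 − P(X ≤ 4).
  k=0: C(27,0)·0.257^0·0.743^27 = 0.0003286
  k=1: C(27,1)·0.257^1·0.743^26 = 0.0030691
  k=2: C(27,2)·0.257^2·0.743^25 = 0.0138005
  k=3: C(27,3)·0.257^3·0.743^24 = 0.0397793
  k=4: C(27,4)·0.257^4·0.743^23 = 0.0825567
1 − 0.1395341 = 0.8604659

0.86047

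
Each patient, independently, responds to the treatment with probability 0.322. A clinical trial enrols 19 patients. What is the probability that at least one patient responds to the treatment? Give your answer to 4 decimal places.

P(at least one) = 1 − P(none) = 1 − (1 − 0.322)^19
= 1 − 0.000621 = 0.999379

0.9994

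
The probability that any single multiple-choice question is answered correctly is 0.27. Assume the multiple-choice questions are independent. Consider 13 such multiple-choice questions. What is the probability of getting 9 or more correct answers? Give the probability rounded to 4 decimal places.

X ~ Binomial(13, 0.27); P(X ≥ 9) = Σ C(13,k) p^k (1−p)^(13−k) over k:
  k=9: C(13,9)·0.27^9·0.73^4 = 0.001548
  k=10: C(13,10)·0.27^10·0.73^3 = 0.000229
  k=11: C(13,11)·0.27^11·0.73^2 = 0.000023
  k=12: C(13,12)·0.27^12·0.73^1 = 0.000001
  k=13: C(13,13)·0.27^13·0.73^0 = 0.000000
Total = 0.001802

0.0018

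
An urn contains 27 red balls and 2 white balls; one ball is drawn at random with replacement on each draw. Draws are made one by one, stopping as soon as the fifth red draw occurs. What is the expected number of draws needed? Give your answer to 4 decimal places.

5.3704

Y = total draws until the fifth success; negative binomial with r=5, p=0.931034.
E[Y] = r / p = 5 / 0.931034 = 5.370370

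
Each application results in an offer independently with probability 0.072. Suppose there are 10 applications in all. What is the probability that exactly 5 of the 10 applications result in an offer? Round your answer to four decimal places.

X ~ Binomial(n=10, p=0.072).
P(X=5) = C(10,5) · p^5 · (1−p)^5
= 252 · 1.9349e-06 · 0.68824 = 0.000336

0.0003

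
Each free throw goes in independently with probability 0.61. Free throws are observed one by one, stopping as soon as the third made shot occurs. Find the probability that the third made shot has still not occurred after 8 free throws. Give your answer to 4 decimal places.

0.0439

Needing more than 8 free throws ⇔ fewer than 3 successes in the first 8. With X ~ Binomial(8, 0.61), P(Y > 8) = P(X ≤ 2).
  k=0: C(8,0)·0.61^0·0.39^8 = 0.000535
  k=1: C(8,1)·0.61^1·0.39^7 = 0.006697
  k=2: C(8,2)·0.61^2·0.39^6 = 0.036661
P(X ≤ 2) = 0.043893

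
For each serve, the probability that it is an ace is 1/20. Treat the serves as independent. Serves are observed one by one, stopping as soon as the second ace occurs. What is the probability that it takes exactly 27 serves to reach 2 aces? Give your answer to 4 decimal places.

0.0180

Y = trial on which the second success occurs; negative binomial, r=2, p=0.05.
P(Y=27) = C(26,1) · p^2 · (1−p)^25
= 26 · 0.0025 · 0.27739 = 0.018030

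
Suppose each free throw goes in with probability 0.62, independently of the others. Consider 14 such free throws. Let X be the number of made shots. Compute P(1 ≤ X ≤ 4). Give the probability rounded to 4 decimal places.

0.0117

X ~ Binomial(14, 0.62); P(1 ≤ X ≤ 4) = Σ C(14,k) p^k (1−p)^(14−k) over k:
  k=1: C(14,1)·0.62^1·0.38^13 = 0.000030
  k=2: C(14,2)·0.62^2·0.38^12 = 0.000317
  k=3: C(14,3)·0.62^3·0.38^11 = 0.002070
  k=4: C(14,4)·0.62^4·0.38^10 = 0.009286
Total = 0.011703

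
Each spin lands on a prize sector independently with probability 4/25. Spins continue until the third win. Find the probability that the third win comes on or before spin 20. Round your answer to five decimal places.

0.64200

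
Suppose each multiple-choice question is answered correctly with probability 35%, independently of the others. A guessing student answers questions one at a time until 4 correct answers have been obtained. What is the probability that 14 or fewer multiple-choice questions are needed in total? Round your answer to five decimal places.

0.77950

Finishing within 14 multiple-choice questions ⇔ at least 4 successes in the first 14. With X ~ Binomial(14, 0.35), P(Y ≤ 14) = 1 − P(X ≤ 3).
  k=0: C(14,0)·0.35^0·0.65^14 = 0.0024032
  k=1: C(14,1)·0.35^1·0.65^13 = 0.0181163
  k=2: C(14,2)·0.35^2·0.65^12 = 0.0634071
  k=3: C(14,3)·0.35^3·0.65^11 = 0.1365691
1 − 0.2204957 = 0.7795043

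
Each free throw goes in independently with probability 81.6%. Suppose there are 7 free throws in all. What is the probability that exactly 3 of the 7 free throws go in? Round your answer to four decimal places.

0.0218

X ~ Binomial(n=7, p=0.816).
P(X=3) = C(7,3) · p^3 · (1−p)^4
= 35 · 0.54334 · 0.0011462 = 0.021798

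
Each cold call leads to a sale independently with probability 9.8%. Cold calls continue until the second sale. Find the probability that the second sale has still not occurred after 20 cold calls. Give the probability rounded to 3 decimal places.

0.403

Needing more than 20 cold calls ⇔ fewer than 2 successes in the first 20. With X ~ Binomial(20, 0.098), P(Y > 20) = P(X ≤ 1).
  k=0: C(20,0)·0.098^0·0.902^20 = 0.12710
  k=1: C(20,1)·0.098^1·0.902^19 = 0.27617
P(X ≤ 1) = 0.40327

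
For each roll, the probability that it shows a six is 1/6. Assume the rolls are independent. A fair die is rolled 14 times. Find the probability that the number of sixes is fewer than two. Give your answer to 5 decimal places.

X ~ Binomial(14, 0.166667); P(X ≤ 1) = Σ C(14,k) p^k (1−p)^(14−k) over k:
  k=0: C(14,0)·0.166667^0·0.833333^14 = 0.0778866
  k=1: C(14,1)·0.166667^1·0.833333^13 = 0.2180824
Total = 0.2959690

0.29597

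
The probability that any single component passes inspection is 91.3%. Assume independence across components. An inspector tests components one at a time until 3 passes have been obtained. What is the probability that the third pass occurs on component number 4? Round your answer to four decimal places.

Y = trial on which the third success occurs; negative binomial, r=3, p=0.913.
P(Y=4) = C(3,2) · p^3 · (1−p)^1
= 3 · 0.76105 · 0.087 = 0.198634

0.1986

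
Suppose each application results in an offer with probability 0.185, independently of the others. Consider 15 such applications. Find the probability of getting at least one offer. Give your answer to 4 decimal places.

P(at least one) = 1 − P(none) = 1 − (1 − 0.185)^15
= 1 − 0.046490 = 0.953510

0.9535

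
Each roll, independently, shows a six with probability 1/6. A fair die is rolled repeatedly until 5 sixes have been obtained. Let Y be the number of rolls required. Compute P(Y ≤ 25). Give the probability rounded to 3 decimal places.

0.406

Finishing within 25 rolls ⇔ at least 5 successes in the first 25. With X ~ Binomial(25, 0.166667), P(Y ≤ 25) = 1 − P(X ≤ 4).
  k=0: C(25,0)·0.166667^0·0.833333^25 = 0.01048
  k=1: C(25,1)·0.166667^1·0.833333^24 = 0.05241
  k=2: C(25,2)·0.166667^2·0.833333^23 = 0.12579
  k=3: C(25,3)·0.166667^3·0.833333^22 = 0.19288
  k=4: C(25,4)·0.166667^4·0.833333^21 = 0.21217
1 − 0.59373 = 0.40627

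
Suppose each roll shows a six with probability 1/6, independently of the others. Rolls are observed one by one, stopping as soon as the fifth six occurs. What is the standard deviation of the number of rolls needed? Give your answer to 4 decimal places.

12.2474

Y = total rolls until the fifth success; negative binomial with r=5, p=0.166667.
SD(Y) = √[r(1−p)/p²] = √(150.000000) = 12.247449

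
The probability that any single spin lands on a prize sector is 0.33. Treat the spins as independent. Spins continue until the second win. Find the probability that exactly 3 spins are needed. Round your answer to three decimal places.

0.146

Y = trial on which the second success occurs; negative binomial, r=2, p=0.33.
P(Y=3) = C(2,1) · p^2 · (1−p)^1
= 2 · 0.1089 · 0.67 = 0.14593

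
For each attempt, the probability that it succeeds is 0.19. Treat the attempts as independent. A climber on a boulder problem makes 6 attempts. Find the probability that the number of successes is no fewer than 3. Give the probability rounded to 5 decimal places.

0.08698

X ~ Binomial(6, 0.19); P(X ≥ 3) = Σ C(6,k) p^k (1−p)^(6−k) over k:
  k=3: C(6,3)·0.19^3·0.81^3 = 0.0729031
  k=4: C(6,4)·0.19^4·0.81^2 = 0.0128255
  k=5: C(6,5)·0.19^5·0.81^1 = 0.0012034
  k=6: C(6,6)·0.19^6·0.81^0 = 0.0000470
Total = 0.0869790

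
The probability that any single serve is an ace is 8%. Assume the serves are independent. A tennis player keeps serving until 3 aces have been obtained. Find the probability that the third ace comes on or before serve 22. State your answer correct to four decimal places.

Finishing within 22 serves ⇔ at least 3 successes in the first 22. With X ~ Binomial(22, 0.08), P(Y ≤ 22) = 1 − P(X ≤ 2).
  k=0: C(22,0)·0.08^0·0.92^22 = 0.159710
  k=1: C(22,1)·0.08^1·0.92^21 = 0.305532
  k=2: C(22,2)·0.08^2·0.92^20 = 0.278964
1 − 0.744206 = 0.255794

0.2558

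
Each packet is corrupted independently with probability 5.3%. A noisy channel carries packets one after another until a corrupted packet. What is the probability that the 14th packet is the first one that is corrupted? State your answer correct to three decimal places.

Geometric (trials to first success), p = 0.053.
P(Y = 14) = (1−p)^13 · p = 0.49266 · 0.053 = 0.02611

0.026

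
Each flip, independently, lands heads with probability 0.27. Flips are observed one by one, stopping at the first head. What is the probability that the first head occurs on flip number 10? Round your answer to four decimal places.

Geometric (trials to first success), p = 0.27.
P(Y = 10) = (1−p)^9 · p = 0.058872 · 0.27 = 0.015895

0.0159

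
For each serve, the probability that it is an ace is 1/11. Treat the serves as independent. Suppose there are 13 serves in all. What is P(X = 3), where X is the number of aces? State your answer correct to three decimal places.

X ~ Binomial(n=13, p=0.090909).
P(X=3) = C(13,3) · p^3 · (1−p)^10
= 286 · 0.00075131 · 0.38554 = 0.08284

0.083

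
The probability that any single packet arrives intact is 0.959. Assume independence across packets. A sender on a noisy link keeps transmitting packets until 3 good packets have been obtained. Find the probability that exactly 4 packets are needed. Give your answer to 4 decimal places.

0.1085

Y = trial on which the third success occurs; negative binomial, r=3, p=0.959.
P(Y=4) = C(3,2) · p^3 · (1−p)^1
= 3 · 0.88197 · 0.041 = 0.108483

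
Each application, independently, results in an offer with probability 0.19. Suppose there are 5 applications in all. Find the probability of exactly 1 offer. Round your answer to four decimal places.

0.4089

X ~ Binomial(n=5, p=0.19).
P(X=1) = C(5,1) · p^1 · (1−p)^4
= 5 · 0.19 · 0.43047 = 0.408944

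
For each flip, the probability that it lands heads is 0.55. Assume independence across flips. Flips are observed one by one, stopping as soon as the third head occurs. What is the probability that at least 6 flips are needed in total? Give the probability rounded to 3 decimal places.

0.407

Needing more than 5 flips ⇔ fewer than 3 successes in the first 5. With X ~ Binomial(5, 0.55), P(Y > 5) = P(X ≤ 2).
  k=0: C(5,0)·0.55^0·0.45^5 = 0.01845
  k=1: C(5,1)·0.55^1·0.45^4 = 0.11277
  k=2: C(5,2)·0.55^2·0.45^3 = 0.27565
P(X ≤ 2) = 0.40687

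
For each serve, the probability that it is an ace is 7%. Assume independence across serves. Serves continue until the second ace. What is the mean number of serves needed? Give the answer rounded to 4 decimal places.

Y = total serves until the second success; negative binomial with r=2, p=0.07.
E[Y] = r / p = 2 / 0.07 = 28.571429

28.5714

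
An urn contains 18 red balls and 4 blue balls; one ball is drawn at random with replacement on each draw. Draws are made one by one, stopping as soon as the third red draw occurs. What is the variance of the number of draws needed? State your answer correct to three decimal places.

0.815

Y = total draws until the third success; negative binomial with r=3, p=0.818182.
Var(Y) = r(1−p)/p² = 3·0.181818 / 0.818182² = 0.81481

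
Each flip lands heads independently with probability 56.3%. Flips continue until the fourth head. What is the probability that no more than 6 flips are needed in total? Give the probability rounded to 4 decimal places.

Finishing within 6 flips ⇔ at least 4 successes in the first 6. With X ~ Binomial(6, 0.563), P(Y ≤ 6) = 1 − P(X ≤ 3).
  k=0: C(6,0)·0.563^0·0.437^6 = 0.006964
  k=1: C(6,1)·0.563^1·0.437^5 = 0.053835
  k=2: C(6,2)·0.563^2·0.437^4 = 0.173394
  k=3: C(6,3)·0.563^3·0.437^3 = 0.297851
1 − 0.532045 = 0.467955

0.4680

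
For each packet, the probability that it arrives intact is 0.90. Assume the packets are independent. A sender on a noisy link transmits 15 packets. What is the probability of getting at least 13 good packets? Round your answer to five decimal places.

0.81594

X ~ Binomial(15, 0.90); P(X ≥ 13) = Σ C(15,k) p^k (1−p)^(15−k) over k:
  k=13: C(15,13)·0.90^13·0.10^2 = 0.2668959
  k=14: C(15,14)·0.90^14·0.10^1 = 0.3431519
  k=15: C(15,15)·0.90^15·0.10^0 = 0.2058911
Total = 0.8159389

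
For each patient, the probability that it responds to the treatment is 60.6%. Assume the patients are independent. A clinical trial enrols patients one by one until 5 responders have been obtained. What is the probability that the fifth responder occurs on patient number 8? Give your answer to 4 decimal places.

Y = trial on which the fifth success occurs; negative binomial, r=5, p=0.606.
P(Y=8) = C(7,4) · p^5 · (1−p)^3
= 35 · 0.081727 · 0.061163 = 0.174952

0.1750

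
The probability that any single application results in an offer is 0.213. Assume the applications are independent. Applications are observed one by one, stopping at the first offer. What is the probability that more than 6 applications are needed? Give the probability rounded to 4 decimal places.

0.2376

Y = number of applications to the first success; geometric, p = 0.213.
P(Y > 6) = P(first 6 all fail) = (1−p)^6 = 0.237601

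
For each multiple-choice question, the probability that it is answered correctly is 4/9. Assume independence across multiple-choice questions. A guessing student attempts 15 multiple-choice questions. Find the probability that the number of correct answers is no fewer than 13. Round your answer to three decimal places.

X ~ Binomial(15, 0.444444); P(X ≥ 13) = Σ C(15,k) p^k (1−p)^(15−k) over k:
  k=13: C(15,13)·0.444444^13·0.555556^2 = 0.00086
  k=14: C(15,14)·0.444444^14·0.555556^1 = 0.00010
  k=15: C(15,15)·0.444444^15·0.555556^0 = 0.00001
Total = 0.00096

0.001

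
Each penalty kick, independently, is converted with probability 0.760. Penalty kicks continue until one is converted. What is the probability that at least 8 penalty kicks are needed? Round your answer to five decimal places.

Y = number of penalty kicks to the first success; geometric, p = 0.76.
P(Y > 7) = P(first 7 all fail) = (1−p)^7 = 0.0000459

0.00005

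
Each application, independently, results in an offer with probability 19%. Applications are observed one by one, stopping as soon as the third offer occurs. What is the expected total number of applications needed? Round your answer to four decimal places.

Y = total applications until the third success; negative binomial with r=3, p=0.19.
E[Y] = r / p = 3 / 0.19 = 15.789474

15.7895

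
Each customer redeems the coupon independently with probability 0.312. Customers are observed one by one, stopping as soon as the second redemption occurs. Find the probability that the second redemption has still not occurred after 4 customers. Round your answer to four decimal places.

0.6305

Needing more than 4 customers ⇔ fewer than 2 successes in the first 4. With X ~ Binomial(4, 0.312), P(Y > 4) = P(X ≤ 1).
  k=0: C(4,0)·0.312^0·0.688^4 = 0.224055
  k=1: C(4,1)·0.312^1·0.688^3 = 0.406425
P(X ≤ 1) = 0.630479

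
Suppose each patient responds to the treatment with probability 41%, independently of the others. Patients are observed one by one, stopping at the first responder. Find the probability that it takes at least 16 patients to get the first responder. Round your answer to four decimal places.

Y = number of patients to the first success; geometric, p = 0.41.
P(Y > 15) = P(first 15 all fail) = (1−p)^15 = 0.000365

0.0004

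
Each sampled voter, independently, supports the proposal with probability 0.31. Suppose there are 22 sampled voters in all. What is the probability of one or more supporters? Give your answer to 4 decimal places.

0.9997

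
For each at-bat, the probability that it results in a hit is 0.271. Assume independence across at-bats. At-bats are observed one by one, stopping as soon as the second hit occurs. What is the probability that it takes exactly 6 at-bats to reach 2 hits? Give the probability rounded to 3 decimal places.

0.104

Y = trial on which the second success occurs; negative binomial, r=2, p=0.271.
P(Y=6) = C(5,1) · p^2 · (1−p)^4
= 5 · 0.073441 · 0.28243 = 0.10371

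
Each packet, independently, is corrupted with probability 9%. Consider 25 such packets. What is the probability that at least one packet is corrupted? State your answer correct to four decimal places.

P(at least one) = 1 − P(none) = 1 − (1 − 0.09)^25
= 1 − 0.094631 = 0.905369

0.9054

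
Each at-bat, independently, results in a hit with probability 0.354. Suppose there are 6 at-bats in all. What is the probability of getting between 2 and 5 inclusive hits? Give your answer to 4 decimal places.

X ~ Binomial(6, 0.354); P(2 ≤ X ≤ 5) = Σ C(6,k) p^k (1−p)^(6−k) over k:
  k=2: C(6,2)·0.354^2·0.646^4 = 0.327362
  k=3: C(6,3)·0.354^3·0.646^3 = 0.239187
  k=4: C(6,4)·0.354^4·0.646^2 = 0.098304
  k=5: C(6,5)·0.354^5·0.646^1 = 0.021548
Total = 0.686400

0.6864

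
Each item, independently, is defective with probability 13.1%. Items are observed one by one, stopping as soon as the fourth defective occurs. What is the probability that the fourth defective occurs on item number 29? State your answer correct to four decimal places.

Y = trial on which the fourth success occurs; negative binomial, r=4, p=0.131.
P(Y=29) = C(28,3) · p^4 · (1−p)^25
= 3276 · 0.0002945 · 0.029888 = 0.028835

0.0288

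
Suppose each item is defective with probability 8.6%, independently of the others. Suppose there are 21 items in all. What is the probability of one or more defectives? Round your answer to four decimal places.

P(at least one) = 1 − P(none) = 1 − (1 − 0.086)^21
= 1 − 0.151311 = 0.848689

0.8487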